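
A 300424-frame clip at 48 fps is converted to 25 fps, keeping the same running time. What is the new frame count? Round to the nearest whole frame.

156471 frames

Frames at target rate = 300424 × (25) / (48) = 938825/6 ≈ 156470.833.
Nearest whole frame: 156471.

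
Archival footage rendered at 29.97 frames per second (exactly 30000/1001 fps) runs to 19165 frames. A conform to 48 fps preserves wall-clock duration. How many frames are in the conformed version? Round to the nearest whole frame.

Frames at target rate = 19165 × (48) / (30000/1001) = 3836833/125 ≈ 30694.664.
Nearest whole frame: 30695.

30695 frames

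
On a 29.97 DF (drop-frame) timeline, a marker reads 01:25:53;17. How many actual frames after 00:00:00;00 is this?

As if non-drop at 30 labels/s: (1 × 3600 + 25 × 60 + 53) × 30 + 17 = 154607.
Minute boundaries passed: 85; those not divisible by 10: 85 − 8 = 77; dropped labels = 2 × 77 = 154.
Actual frame index = 154607 − 154 = 154453.

154453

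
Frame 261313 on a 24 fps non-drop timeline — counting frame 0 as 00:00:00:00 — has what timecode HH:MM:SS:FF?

03:01:28:01

261313 ÷ 24 = 10888 full seconds, remainder 1 frame.
10888 s = 3 h 1 min 28 s.
Timecode: 03:01:28:01.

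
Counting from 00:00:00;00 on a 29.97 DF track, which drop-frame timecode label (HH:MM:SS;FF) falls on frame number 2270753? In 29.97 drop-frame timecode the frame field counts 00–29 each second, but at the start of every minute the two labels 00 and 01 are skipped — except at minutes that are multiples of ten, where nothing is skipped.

Each 10-minute DF block holds 10 × 60 × 30 − 9 × 2 = 17982 frames. 2270753 ÷ 17982 → 126 full blocks, remainder 5021.
Within the partial block the first minute is 1800 frames and each further minute 1798, so 2 further minute boundaries passed. Total skipped labels = 18 × 126 + 2 × 2 = 2272.
Non-drop label index = 2270753 + 2272 = 2273025; at 30 labels/s that is 21:02:47:15, i.e. DF 21:02:47;15.

21:02:47;15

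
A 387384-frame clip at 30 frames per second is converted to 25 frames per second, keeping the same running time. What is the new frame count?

Target frames = source frames × (target rate / source rate) = 387384 × (25)/(30) = 387384 × 5/6 = 322820.

322820 frames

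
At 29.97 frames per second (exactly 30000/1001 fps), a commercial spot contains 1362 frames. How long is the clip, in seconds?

Running time = 1362 / (30000/1001) = 45.4454 s.

45.4454 seconds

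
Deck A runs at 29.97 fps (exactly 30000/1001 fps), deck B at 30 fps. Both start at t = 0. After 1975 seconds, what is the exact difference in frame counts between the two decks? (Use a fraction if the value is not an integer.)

59250/1001 frames

A emits 30000/1001 × 1975 = 59250000/1001 frames; B emits 30 × 1975 = 59250.
Difference = 59250/1001 frames (≈ 59.1908); B is ahead of A.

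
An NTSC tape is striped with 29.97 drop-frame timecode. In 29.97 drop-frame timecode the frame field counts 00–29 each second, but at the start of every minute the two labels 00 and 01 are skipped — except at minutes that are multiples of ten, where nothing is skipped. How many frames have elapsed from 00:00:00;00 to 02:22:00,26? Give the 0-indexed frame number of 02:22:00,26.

Complete 10-minute blocks: 14, each 17982 frames → 251748.
Remaining 2 whole minutes in the current block: 1800 + 1 × 1798 = 3598 frames.
Within the current minute: 0 × 30 + 26 − 2 = 24 (labels ;00/;01 skipped at this minute). Total = 251748 + 3598 + 24 = 255370.

255370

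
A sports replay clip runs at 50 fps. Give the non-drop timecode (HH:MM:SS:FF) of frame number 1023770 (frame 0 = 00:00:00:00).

05:41:15:20

1023770 ÷ 50 = 20475 full seconds, remainder 20 frames.
20475 s = 5 h 41 min 15 s.
Timecode: 05:41:15:20.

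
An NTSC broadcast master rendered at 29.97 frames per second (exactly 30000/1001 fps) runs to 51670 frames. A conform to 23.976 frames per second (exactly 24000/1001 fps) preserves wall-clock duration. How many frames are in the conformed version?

Frames at target rate = 51670 × (24000/1001) / (30000/1001) = 41336.

41336 frames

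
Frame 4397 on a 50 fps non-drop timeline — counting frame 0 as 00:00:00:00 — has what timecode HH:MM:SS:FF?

4397 ÷ 50 = 87 full seconds, remainder 47 frames.
87 s = 0 h 1 min 27 s.
Timecode: 00:01:27:47.

00:01:27:47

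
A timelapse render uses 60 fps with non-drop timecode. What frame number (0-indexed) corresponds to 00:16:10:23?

58223

Total seconds to the label: (0 × 3600 + 16 × 60 + 10) = 970.
Frame index = 970 × 60 + 23 = 58223.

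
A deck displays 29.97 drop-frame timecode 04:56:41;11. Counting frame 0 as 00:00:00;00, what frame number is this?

533507

Complete 10-minute blocks: 29, each 17982 frames → 521478.
Remaining 6 whole minutes in the current block: 1800 + 5 × 1798 = 10790 frames.
Within the current minute: 41 × 30 + 11 − 2 = 1239 (labels ;00/;01 skipped at this minute). Total = 521478 + 10790 + 1239 = 533507.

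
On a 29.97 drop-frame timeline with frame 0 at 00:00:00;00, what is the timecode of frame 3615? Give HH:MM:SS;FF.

00:02:00;19

Ten DF minutes hold 17982 frames, so frame 3615 lies in block 0 (frames 0–17981) with 3615 frames into that block.
The block's first minute is 1800 frames and the rest 1798 each; 3615 frames reaches minute 2, so 0 × 18 + 2 × 2 = 4 labels have been skipped so far.
Adding those back, label number 3615 + 4 = 3619 at 30 labels/s is 120 s + 19 f = 0 h 2 min 0 s frame 19, i.e. 00:02:00;19.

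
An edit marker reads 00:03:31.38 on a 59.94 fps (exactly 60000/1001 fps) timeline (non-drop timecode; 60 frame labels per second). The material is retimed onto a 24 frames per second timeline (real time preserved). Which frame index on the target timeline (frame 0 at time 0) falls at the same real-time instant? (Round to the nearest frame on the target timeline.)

Source frame index: (0×3600 + 3×60 + 31) × 60 + 38 = 12698.
Real time: 12698 / (60000/1001) = 6355349/30000 s.
Target frame: (6355349/30000) × (24) = 6355349/1250 ≈ 5084.279 → 5084.

frame 5084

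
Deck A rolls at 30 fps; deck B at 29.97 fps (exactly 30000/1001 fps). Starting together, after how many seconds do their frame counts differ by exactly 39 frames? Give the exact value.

1301.3 seconds

The gap grows by |30000/1001 − 30| = 30/1001 frames per second.
Time for a 39-frame gap: 39 ÷ (30/1001) = 1301.3 s.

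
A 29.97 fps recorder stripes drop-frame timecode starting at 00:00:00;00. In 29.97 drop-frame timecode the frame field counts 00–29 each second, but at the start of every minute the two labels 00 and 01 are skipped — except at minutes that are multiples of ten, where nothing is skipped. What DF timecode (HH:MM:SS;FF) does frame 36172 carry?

00:20:06;28

Each 10-minute DF block holds 10 × 60 × 30 − 9 × 2 = 17982 frames. 36172 ÷ 17982 → 2 full blocks, remainder 208.
Within the partial block the first minute is 1800 frames and each further minute 1798, so 0 further minute boundaries passed. Total skipped labels = 18 × 2 + 2 × 0 = 36.
Non-drop label index = 36172 + 36 = 36208; at 30 labels/s that is 00:20:06:28, i.e. DF 00:20:06;28.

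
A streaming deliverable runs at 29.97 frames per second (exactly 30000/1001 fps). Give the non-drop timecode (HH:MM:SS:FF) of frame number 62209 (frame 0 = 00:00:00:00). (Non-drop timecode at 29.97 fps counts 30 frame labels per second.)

00:34:33:19

62209 ÷ 30 = 2073 full seconds, remainder 19 frames.
2073 s = 0 h 34 min 33 s.
Timecode: 00:34:33:19.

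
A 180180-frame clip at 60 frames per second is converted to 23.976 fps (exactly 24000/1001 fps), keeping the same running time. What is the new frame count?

Target frames = source frames × (target rate / source rate) = 180180 × (24000/1001)/(60) = 180180 × 400/1001 = 72000.

72000 frames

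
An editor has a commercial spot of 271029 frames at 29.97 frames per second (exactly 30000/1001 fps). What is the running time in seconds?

9043.3343 seconds

Running time = 271029 / (30000/1001) = 9043.3343 s.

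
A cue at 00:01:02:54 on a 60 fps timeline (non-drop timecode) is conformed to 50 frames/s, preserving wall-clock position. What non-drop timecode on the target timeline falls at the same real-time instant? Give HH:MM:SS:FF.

Source frame index: (0×3600 + 1×60 + 2) × 60 + 54 = 3774.
Real time: 3774 / (60) = 629/10 s.
Target frame: (629/10) × (50) = 3145.
At 50 labels/s: frame 3145 → 00:01:02:45.

00:01:02:45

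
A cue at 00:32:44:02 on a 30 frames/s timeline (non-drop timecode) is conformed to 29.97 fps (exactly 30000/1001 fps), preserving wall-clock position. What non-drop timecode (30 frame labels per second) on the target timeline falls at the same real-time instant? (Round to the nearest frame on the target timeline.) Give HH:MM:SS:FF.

00:32:42:03

Source frame index: (0×3600 + 32×60 + 44) × 30 + 2 = 58922.
Real time: 58922 / (30) = 29461/15 s.
Target frame: (29461/15) × (30000/1001) = 58922000/1001 ≈ 58863.137 → 58863.
At 30 labels/s: frame 58863 → 00:32:42:03.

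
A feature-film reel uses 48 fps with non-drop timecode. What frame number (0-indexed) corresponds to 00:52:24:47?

150959

Total seconds to the label: (0 × 3600 + 52 × 60 + 24) = 3144.
Frame index = 3144 × 48 + 47 = 150959.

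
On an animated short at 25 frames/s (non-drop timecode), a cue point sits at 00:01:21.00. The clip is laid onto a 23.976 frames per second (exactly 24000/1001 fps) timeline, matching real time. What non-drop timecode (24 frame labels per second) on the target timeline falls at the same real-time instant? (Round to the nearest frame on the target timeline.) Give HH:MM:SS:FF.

00:01:20:22

Source frame index: (0×3600 + 1×60 + 21) × 25 + 0 = 2025.
Real time: 2025 / (25) = 81 s.
Target frame: (81) × (24000/1001) = 1944000/1001 ≈ 1942.058 → 1942.
At 24 labels/s: frame 1942 → 00:01:20:22.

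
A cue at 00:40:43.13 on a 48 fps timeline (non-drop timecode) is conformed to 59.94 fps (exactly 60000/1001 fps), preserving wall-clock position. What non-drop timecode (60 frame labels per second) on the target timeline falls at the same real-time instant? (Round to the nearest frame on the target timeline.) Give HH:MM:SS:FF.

Source frame index: (0×3600 + 40×60 + 43) × 48 + 13 = 117277.
Real time: 117277 / (48) = 117277/48 s.
Target frame: (117277/48) × (60000/1001) = 146596250/1001 ≈ 146449.800 → 146450.
At 60 labels/s: frame 146450 → 00:40:40:50.

00:40:40:50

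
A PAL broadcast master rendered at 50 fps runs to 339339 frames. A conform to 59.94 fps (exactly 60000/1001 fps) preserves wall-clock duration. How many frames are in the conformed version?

Target frames = source frames × (target rate / source rate) = 339339 × (60000/1001)/(50) = 339339 × 1200/1001 = 406800.

406800 frames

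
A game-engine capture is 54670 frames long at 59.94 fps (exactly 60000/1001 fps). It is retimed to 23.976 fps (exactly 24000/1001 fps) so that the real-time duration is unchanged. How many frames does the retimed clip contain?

21868 frames

Target frames = source frames × (target rate / source rate) = 54670 × (24000/1001)/(60000/1001) = 54670 × 2/5 = 21868.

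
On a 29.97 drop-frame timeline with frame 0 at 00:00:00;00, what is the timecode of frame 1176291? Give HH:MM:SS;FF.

10:54:08;29

Ten DF minutes hold 17982 frames, so frame 1176291 lies in block 65 (frames 1168830–1186811) with 7461 frames into that block.
The block's first minute is 1800 frames and the rest 1798 each; 7461 frames reaches minute 4, so 65 × 18 + 4 × 2 = 1178 labels have been skipped so far.
Adding those back, label number 1176291 + 1178 = 1177469 at 30 labels/s is 39248 s + 29 f = 10 h 54 min 8 s frame 29, i.e. 10:54:08;29.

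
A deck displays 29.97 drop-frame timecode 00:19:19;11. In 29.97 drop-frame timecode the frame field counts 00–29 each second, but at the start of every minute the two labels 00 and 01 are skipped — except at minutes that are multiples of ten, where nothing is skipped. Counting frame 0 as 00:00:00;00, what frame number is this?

34745

Complete 10-minute blocks: 1, each 17982 frames → 17982.
Remaining 9 whole minutes in the current block: 1800 + 8 × 1798 = 16184 frames.
Within the current minute: 19 × 30 + 11 − 2 = 579 (labels ;00/;01 skipped at this minute). Total = 17982 + 16184 + 579 = 34745.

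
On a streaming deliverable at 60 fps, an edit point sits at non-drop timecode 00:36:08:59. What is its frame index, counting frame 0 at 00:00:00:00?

frame 130139

Total seconds to the label: (0 × 3600 + 36 × 60 + 8) = 2168.
Frame index = 2168 × 60 + 59 = 130139.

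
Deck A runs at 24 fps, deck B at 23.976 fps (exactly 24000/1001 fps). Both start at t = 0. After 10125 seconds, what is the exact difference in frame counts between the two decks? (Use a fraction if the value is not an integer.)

A emits 24 × 10125 = 243000 frames; B emits 24000/1001 × 10125 = 243000000/1001.
Difference = 243000/1001 frames (≈ 242.7572); B is behind A.

243000/1001 frames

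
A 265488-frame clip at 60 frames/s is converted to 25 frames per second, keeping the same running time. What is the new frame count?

Target frames = source frames × (target rate / source rate) = 265488 × (25)/(60) = 265488 × 5/12 = 110620.

110620 frames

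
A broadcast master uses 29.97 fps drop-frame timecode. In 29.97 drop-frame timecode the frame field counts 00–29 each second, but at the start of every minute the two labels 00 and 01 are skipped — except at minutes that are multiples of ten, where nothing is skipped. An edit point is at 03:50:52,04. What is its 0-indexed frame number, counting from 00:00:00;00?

415150

As if non-drop at 30 labels/s: (3 × 3600 + 50 × 60 + 52) × 30 + 4 = 415564.
Minute boundaries passed: 230; those not divisible by 10: 230 − 23 = 207; dropped labels = 2 × 207 = 414.
Actual frame index = 415564 − 414 = 415150.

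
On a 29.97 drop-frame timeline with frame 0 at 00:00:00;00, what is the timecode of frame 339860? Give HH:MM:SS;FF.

03:09:00;02

Ten DF minutes hold 17982 frames, so frame 339860 lies in block 18 (frames 323676–341657) with 16184 frames into that block.
The block's first minute is 1800 frames and the rest 1798 each; 16184 frames reaches minute 9, so 18 × 18 + 9 × 2 = 342 labels have been skipped so far.
Adding those back, label number 339860 + 342 = 340202 at 30 labels/s is 11340 s + 2 f = 3 h 9 min 0 s frame 2, i.e. 03:09:00;02.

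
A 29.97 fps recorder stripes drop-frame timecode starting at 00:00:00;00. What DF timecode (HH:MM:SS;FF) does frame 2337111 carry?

Ten DF minutes hold 17982 frames, so frame 2337111 lies in block 129 (frames 2319678–2337659) with 17433 frames into that block.
The block's first minute is 1800 frames and the rest 1798 each; 17433 frames reaches minute 9, so 129 × 18 + 9 × 2 = 2340 labels have been skipped so far.
Adding those back, label number 2337111 + 2340 = 2339451 at 30 labels/s is 77981 s + 21 f = 21 h 39 min 41 s frame 21, i.e. 21:39:41;21.

21:39:41;21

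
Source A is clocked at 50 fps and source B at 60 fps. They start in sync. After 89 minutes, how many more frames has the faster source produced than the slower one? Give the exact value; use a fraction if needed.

53400 frames

89 min = 5340 s.
A emits 50 × 5340 = 267000 frames; B emits 60 × 5340 = 320400.
Difference = 53400 frames; B is ahead of A.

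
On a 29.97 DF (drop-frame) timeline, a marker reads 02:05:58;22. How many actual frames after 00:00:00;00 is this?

Complete 10-minute blocks: 12, each 17982 frames → 215784.
Remaining 5 whole minutes in the current block: 1800 + 4 × 1798 = 8992 frames.
Within the current minute: 58 × 30 + 22 − 2 = 1760 (labels ;00/;01 skipped at this minute). Total = 215784 + 8992 + 1760 = 226536.

226536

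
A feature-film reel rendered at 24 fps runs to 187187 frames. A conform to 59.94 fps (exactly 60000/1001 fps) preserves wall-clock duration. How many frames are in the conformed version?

Target frames = source frames × (target rate / source rate) = 187187 × (60000/1001)/(24) = 187187 × 2500/1001 = 467500.

467500 frames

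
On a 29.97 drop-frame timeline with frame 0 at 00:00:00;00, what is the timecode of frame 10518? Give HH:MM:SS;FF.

00:05:50;28

Each 10-minute DF block holds 10 × 60 × 30 − 9 × 2 = 17982 frames. 10518 ÷ 17982 → 0 full blocks, remainder 10518.
Within the partial block the first minute is 1800 frames and each further minute 1798, so 5 further minute boundaries passed. Total skipped labels = 18 × 0 + 2 × 5 = 10.
Non-drop label index = 10518 + 10 = 10528; at 30 labels/s that is 00:05:50:28, i.e. DF 00:05:50;28.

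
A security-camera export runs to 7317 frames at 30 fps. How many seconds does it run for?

Running time = 7317 / (30) = 243.9 s.

243.9 seconds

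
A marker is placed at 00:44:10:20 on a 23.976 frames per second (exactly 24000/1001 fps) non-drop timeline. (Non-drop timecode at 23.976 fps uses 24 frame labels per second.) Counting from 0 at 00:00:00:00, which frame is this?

63620

Total seconds to the label: (0 × 3600 + 44 × 60 + 10) = 2650.
Frame index = 2650 × 24 + 20 = 63620.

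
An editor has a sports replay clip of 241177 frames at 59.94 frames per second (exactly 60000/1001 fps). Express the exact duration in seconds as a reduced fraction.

Running time = 241177 ÷ (60000/1001) = 241177 × 1001/60000 = 241418177/60000 s.

241418177/60000 seconds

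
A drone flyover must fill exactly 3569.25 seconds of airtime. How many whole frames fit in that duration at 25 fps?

Frames = 3569.25 × 25 = 356925/4 ≈ 89231.2500.
Complete frames: 89231.

89231 frames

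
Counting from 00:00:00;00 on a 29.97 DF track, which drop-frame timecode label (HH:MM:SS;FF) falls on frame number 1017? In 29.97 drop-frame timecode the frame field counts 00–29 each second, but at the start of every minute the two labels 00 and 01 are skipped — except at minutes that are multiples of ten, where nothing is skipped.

Ten DF minutes hold 17982 frames, so frame 1017 lies in block 0 (frames 0–17981) with 1017 frames into that block.
The block's first minute is 1800 frames and the rest 1798 each; 1017 frames reaches minute 0, so 0 × 18 + 0 × 2 = 0 labels have been skipped so far.
Adding those back, label number 1017 + 0 = 1017 at 30 labels/s is 33 s + 27 f = 0 h 0 min 33 s frame 27, i.e. 00:00:33;27.

00:00:33;27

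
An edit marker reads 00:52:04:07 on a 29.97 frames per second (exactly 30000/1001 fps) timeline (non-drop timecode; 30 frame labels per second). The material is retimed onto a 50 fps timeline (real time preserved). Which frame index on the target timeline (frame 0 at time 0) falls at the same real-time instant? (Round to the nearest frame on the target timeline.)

frame 156368

Source frame index: (0×3600 + 52×60 + 4) × 30 + 7 = 93727.
Real time: 93727 / (30000/1001) = 93820727/30000 s.
Target frame: (93820727/30000) × (50) = 93820727/600 ≈ 156367.878 → 156368.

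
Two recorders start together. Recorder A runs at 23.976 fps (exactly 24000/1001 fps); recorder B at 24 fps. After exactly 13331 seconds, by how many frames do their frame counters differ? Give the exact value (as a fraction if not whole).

319944/1001 frames

A emits 24000/1001 × 13331 = 319944000/1001 frames; B emits 24 × 13331 = 319944.
Difference = 319944/1001 frames (≈ 319.6244); B is ahead of A.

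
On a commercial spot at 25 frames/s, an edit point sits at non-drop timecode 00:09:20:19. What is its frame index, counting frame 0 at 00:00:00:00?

Total seconds to the label: (0 × 3600 + 9 × 60 + 20) = 560.
Frame index = 560 × 25 + 19 = 14019.

frame 14019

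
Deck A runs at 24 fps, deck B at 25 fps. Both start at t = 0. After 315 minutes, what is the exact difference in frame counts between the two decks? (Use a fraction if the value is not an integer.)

315 min = 18900 s.
A emits 24 × 18900 = 453600 frames; B emits 25 × 18900 = 472500.
Difference = 18900 frames; B is ahead of A.

18900 frames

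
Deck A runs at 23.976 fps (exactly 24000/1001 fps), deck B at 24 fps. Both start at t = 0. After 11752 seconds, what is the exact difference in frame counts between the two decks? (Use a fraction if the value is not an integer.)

A emits 24000/1001 × 11752 = 21696000/77 frames; B emits 24 × 11752 = 282048.
Difference = 21696/77 frames (≈ 281.7662); B is ahead of A.

21696/77 frames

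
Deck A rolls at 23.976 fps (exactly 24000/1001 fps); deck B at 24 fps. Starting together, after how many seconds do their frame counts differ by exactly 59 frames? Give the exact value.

59059/24 seconds

The gap grows by |24 − 24000/1001| = 24/1001 frames per second.
Time for a 59-frame gap: 59 ÷ (24/1001) = 59059/24 s.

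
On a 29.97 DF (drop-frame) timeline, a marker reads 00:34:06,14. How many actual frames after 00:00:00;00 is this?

61332

Complete 10-minute blocks: 3, each 17982 frames → 53946.
Remaining 4 whole minutes in the current block: 1800 + 3 × 1798 = 7194 frames.
Within the current minute: 6 × 30 + 14 − 2 = 192 (labels ;00/;01 skipped at this minute). Total = 53946 + 7194 + 192 = 61332.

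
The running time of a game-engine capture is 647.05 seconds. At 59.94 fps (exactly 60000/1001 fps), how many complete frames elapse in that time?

38784 frames

Frames = 647.05 × 60000/1001 = 38823000/1001 ≈ 38784.2158.
Complete frames: 38784.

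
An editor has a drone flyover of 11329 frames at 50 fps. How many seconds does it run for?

Running time = 11329 / (50) = 226.58 s.

226.58 seconds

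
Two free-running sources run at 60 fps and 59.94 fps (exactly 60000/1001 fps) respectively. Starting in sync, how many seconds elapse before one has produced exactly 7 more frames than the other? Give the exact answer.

7007/60 seconds

The gap grows by |60000/1001 − 60| = 60/1001 frames per second.
Time for a 7-frame gap: 7 ÷ (60/1001) = 7007/60 s.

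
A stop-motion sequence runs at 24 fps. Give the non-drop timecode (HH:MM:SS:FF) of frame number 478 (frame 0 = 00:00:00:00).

478 ÷ 24 = 19 full seconds, remainder 22 frames.
19 s = 0 h 0 min 19 s.
Timecode: 00:00:19:22.

00:00:19:22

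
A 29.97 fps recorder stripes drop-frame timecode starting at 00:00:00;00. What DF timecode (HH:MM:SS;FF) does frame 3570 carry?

Each 10-minute DF block holds 10 × 60 × 30 − 9 × 2 = 17982 frames. 3570 ÷ 17982 → 0 full blocks, remainder 3570.
Within the partial block the first minute is 1800 frames and each further minute 1798, so 1 further minute boundary passed. Total skipped labels = 18 × 0 + 2 × 1 = 2.
Non-drop label index = 3570 + 2 = 3572; at 30 labels/s that is 00:01:59:02, i.e. DF 00:01:59;02.

00:01:59;02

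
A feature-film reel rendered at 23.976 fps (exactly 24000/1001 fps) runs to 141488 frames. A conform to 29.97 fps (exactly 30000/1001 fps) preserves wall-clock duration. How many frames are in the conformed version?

Target frames = source frames × (target rate / source rate) = 141488 × (30000/1001)/(24000/1001) = 141488 × 5/4 = 176860.

176860 frames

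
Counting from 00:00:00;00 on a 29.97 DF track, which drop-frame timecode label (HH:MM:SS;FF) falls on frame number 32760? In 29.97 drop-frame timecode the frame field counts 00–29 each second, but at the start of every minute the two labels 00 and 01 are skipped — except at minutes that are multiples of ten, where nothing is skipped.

00:18:13;04

Each 10-minute DF block holds 10 × 60 × 30 − 9 × 2 = 17982 frames. 32760 ÷ 17982 → 1 full block, remainder 14778.
Within the partial block the first minute is 1800 frames and each further minute 1798, so 8 further minute boundaries passed. Total skipped labels = 18 × 1 + 2 × 8 = 34.
Non-drop label index = 32760 + 34 = 32794; at 30 labels/s that is 00:18:13:04, i.e. DF 00:18:13;04.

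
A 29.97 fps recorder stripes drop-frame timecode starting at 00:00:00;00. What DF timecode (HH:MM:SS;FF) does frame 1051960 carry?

09:45:00;14

Ten DF minutes hold 17982 frames, so frame 1051960 lies in block 58 (frames 1042956–1060937) with 9004 frames into that block.
The block's first minute is 1800 frames and the rest 1798 each; 9004 frames reaches minute 5, so 58 × 18 + 5 × 2 = 1054 labels have been skipped so far.
Adding those back, label number 1051960 + 1054 = 1053014 at 30 labels/s is 35100 s + 14 f = 9 h 45 min 0 s frame 14, i.e. 09:45:00;14.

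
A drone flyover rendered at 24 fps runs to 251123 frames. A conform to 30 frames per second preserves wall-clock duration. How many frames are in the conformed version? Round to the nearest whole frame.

Frames at target rate = 251123 × (30) / (24) = 1255615/4 ≈ 313903.750.
Nearest whole frame: 313904.

313904 frames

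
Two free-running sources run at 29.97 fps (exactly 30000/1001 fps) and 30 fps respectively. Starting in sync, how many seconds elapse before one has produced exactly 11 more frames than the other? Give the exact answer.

The gap grows by |30 − 30000/1001| = 30/1001 frames per second.
Time for a 11-frame gap: 11 ÷ (30/1001) = 11011/30 s.

11011/30 seconds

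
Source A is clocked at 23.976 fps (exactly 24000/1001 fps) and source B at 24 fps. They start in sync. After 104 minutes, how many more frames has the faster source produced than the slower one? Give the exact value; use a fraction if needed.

104 min = 6240 s.
A emits 24000/1001 × 6240 = 11520000/77 frames; B emits 24 × 6240 = 149760.
Difference = 11520/77 frames (≈ 149.6104); B is ahead of A.

11520/77 frames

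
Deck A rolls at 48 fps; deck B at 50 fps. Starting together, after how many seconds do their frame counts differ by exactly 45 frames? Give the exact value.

22.5 seconds

The gap grows by |50 − 48| = 2 frames per second.
Time for a 45-frame gap: 45 ÷ (2) = 22.5 s.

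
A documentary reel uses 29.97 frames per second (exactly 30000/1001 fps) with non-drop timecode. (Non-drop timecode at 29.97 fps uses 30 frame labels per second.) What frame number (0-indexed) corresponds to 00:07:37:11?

frame 13721

Total seconds to the label: (0 × 3600 + 7 × 60 + 37) = 457.
Frame index = 457 × 30 + 11 = 13721.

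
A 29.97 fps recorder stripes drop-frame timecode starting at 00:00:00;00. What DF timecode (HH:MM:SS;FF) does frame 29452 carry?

00:16:22;22

Each 10-minute DF block holds 10 × 60 × 30 − 9 × 2 = 17982 frames. 29452 ÷ 17982 → 1 full block, remainder 11470.
Within the partial block the first minute is 1800 frames and each further minute 1798, so 6 further minute boundaries passed. Total skipped labels = 18 × 1 + 2 × 6 = 30.
Non-drop label index = 29452 + 30 = 29482; at 30 labels/s that is 00:16:22:22, i.e. DF 00:16:22;22.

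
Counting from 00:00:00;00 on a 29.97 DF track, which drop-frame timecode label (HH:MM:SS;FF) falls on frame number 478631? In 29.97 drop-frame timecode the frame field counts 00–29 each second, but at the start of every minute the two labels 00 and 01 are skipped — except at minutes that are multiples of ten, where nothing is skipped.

04:26:10;11

Each 10-minute DF block holds 10 × 60 × 30 − 9 × 2 = 17982 frames. 478631 ÷ 17982 → 26 full blocks, remainder 11099.
Within the partial block the first minute is 1800 frames and each further minute 1798, so 6 further minute boundaries passed. Total skipped labels = 18 × 26 + 2 × 6 = 480.
Non-drop label index = 478631 + 480 = 479111; at 30 labels/s that is 04:26:10:11, i.e. DF 04:26:10;11.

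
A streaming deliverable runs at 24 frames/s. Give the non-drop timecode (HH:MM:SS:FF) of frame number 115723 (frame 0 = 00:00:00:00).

115723 ÷ 24 = 4821 full seconds, remainder 19 frames.
4821 s = 1 h 20 min 21 s.
Timecode: 01:20:21:19.

01:20:21:19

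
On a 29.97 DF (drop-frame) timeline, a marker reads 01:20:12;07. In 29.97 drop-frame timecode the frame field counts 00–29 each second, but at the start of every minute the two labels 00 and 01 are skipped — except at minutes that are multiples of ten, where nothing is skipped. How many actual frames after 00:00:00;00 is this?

Complete 10-minute blocks: 8, each 17982 frames → 143856.
Remaining 0 whole minutes in the current block: 0 frames.
Within the current minute: 12 × 30 + 7 = 367. Total = 143856 + 0 + 367 = 144223.

144223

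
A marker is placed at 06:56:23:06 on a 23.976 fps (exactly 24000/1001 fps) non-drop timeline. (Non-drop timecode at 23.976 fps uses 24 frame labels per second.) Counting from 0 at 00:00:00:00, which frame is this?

Total seconds to the label: (6 × 3600 + 56 × 60 + 23) = 24983.
Frame index = 24983 × 24 + 6 = 599598.

599598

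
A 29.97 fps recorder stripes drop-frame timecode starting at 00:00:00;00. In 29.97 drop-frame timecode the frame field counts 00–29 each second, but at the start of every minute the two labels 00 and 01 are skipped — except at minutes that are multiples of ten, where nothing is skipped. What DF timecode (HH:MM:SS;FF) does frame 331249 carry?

Ten DF minutes hold 17982 frames, so frame 331249 lies in block 18 (frames 323676–341657) with 7573 frames into that block.
The block's first minute is 1800 frames and the rest 1798 each; 7573 frames reaches minute 4, so 18 × 18 + 4 × 2 = 332 labels have been skipped so far.
Adding those back, label number 331249 + 332 = 331581 at 30 labels/s is 11052 s + 21 f = 3 h 4 min 12 s frame 21, i.e. 03:04:12;21.

03:04:12;21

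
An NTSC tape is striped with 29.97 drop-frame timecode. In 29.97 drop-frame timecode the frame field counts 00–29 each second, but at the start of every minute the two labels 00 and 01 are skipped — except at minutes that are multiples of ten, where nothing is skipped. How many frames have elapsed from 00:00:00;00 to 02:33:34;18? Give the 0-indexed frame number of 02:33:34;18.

As if non-drop at 30 labels/s: (2 × 3600 + 33 × 60 + 34) × 30 + 18 = 276438.
Minute boundaries passed: 153; those not divisible by 10: 153 − 15 = 138; dropped labels = 2 × 138 = 276.
Actual frame index = 276438 − 276 = 276162.

276162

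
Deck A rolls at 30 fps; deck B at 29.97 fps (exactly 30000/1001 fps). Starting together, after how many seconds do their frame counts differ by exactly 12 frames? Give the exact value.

400.4 seconds

The gap grows by |30000/1001 − 30| = 30/1001 frames per second.
Time for a 12-frame gap: 12 ÷ (30/1001) = 400.4 s.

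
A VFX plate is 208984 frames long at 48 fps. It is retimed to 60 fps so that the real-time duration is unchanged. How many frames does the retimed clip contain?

Target frames = source frames × (target rate / source rate) = 208984 × (60)/(48) = 208984 × 5/4 = 261230.

261230 frames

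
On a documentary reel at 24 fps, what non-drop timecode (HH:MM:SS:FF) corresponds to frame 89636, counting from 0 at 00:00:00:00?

89636 ÷ 24 = 3734 full seconds, remainder 20 frames.
3734 s = 1 h 2 min 14 s.
Timecode: 01:02:14:20.

01:02:14:20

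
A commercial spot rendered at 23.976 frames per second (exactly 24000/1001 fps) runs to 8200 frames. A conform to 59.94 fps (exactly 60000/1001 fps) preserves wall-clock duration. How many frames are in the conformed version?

20500 frames

Target frames = source frames × (target rate / source rate) = 8200 × (60000/1001)/(24000/1001) = 8200 × 5/2 = 20500.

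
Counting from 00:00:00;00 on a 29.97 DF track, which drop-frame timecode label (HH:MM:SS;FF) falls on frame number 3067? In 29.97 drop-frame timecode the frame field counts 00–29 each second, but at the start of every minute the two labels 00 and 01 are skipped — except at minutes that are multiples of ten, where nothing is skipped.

Ten DF minutes hold 17982 frames, so frame 3067 lies in block 0 (frames 0–17981) with 3067 frames into that block.
The block's first minute is 1800 frames and the rest 1798 each; 3067 frames reaches minute 1, so 0 × 18 + 1 × 2 = 2 labels have been skipped so far.
Adding those back, label number 3067 + 2 = 3069 at 30 labels/s is 102 s + 9 f = 0 h 1 min 42 s frame 9, i.e. 00:01:42;09.

00:01:42;09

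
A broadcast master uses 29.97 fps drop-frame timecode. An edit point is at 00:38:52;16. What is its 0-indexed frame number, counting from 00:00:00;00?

As if non-drop at 30 labels/s: (0 × 3600 + 38 × 60 + 52) × 30 + 16 = 69976.
Minute boundaries passed: 38; those not divisible by 10: 38 − 3 = 35; dropped labels = 2 × 35 = 70.
Actual frame index = 69976 − 70 = 69906.

69906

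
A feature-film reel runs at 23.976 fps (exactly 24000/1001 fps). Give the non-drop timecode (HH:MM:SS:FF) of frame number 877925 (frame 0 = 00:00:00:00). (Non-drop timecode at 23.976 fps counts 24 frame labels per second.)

877925 ÷ 24 = 36580 full seconds, remainder 5 frames.
36580 s = 10 h 9 min 40 s.
Timecode: 10:09:40:05.

10:09:40:05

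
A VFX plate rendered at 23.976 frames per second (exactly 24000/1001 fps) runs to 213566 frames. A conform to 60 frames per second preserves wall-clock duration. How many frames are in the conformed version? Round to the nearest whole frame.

534449 frames

Frames at target rate = 213566 × (60) / (24000/1001) = 106889783/200 ≈ 534448.915.
Nearest whole frame: 534449.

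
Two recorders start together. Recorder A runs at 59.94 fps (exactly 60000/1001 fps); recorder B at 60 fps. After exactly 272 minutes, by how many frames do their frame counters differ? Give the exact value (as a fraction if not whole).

272 min = 16320 s.
A emits 60000/1001 × 16320 = 979200000/1001 frames; B emits 60 × 16320 = 979200.
Difference = 979200/1001 frames (≈ 978.2218); B is ahead of A.

979200/1001 frames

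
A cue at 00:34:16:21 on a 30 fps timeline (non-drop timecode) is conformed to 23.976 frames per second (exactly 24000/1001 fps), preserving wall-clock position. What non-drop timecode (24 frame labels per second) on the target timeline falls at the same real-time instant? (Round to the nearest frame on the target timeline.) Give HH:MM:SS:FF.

Source frame index: (0×3600 + 34×60 + 16) × 30 + 21 = 61701.
Real time: 61701 / (30) = 20567/10 s.
Target frame: (20567/10) × (24000/1001) = 49360800/1001 ≈ 49311.489 → 49311.
At 24 labels/s: frame 49311 → 00:34:14:15.

00:34:14:15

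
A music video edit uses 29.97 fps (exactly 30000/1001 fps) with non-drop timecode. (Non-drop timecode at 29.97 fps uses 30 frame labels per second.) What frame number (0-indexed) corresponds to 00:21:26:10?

Total seconds to the label: (0 × 3600 + 21 × 60 + 26) = 1286.
Frame index = 1286 × 30 + 10 = 38590.

frame 38590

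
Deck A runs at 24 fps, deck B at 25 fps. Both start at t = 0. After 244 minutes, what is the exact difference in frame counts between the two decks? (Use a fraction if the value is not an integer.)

14640 frames

244 min = 14640 s.
A emits 24 × 14640 = 351360 frames; B emits 25 × 14640 = 366000.
Difference = 14640 frames; B is ahead of A.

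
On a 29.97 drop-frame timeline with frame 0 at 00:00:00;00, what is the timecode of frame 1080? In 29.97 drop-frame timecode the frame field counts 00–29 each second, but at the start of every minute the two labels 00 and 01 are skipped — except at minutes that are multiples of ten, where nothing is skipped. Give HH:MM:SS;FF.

Ten DF minutes hold 17982 frames, so frame 1080 lies in block 0 (frames 0–17981) with 1080 frames into that block.
The block's first minute is 1800 frames and the rest 1798 each; 1080 frames reaches minute 0, so 0 × 18 + 0 × 2 = 0 labels have been skipped so far.
Adding those back, label number 1080 + 0 = 1080 at 30 labels/s is 36 s + 0 f = 0 h 0 min 36 s frame 0, i.e. 00:00:36;00.

00:00:36;00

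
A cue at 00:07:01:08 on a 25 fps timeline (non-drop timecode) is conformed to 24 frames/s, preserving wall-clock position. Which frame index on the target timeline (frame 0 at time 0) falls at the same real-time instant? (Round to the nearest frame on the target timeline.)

Source frame index: (0×3600 + 7×60 + 1) × 25 + 8 = 10533.
Real time: 10533 / (25) = 10533/25 s.
Target frame: (10533/25) × (24) = 252792/25 ≈ 10111.680 → 10112.

frame 10112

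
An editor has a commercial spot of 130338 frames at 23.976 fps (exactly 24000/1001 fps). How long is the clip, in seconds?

5436.18075 seconds

Running time = 130338 / (24000/1001) = 5436.18075 s.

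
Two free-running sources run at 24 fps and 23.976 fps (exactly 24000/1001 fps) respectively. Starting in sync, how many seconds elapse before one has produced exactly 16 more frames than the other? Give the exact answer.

The gap grows by |24000/1001 − 24| = 24/1001 frames per second.
Time for a 16-frame gap: 16 ÷ (24/1001) = 2002/3 s.

2002/3 seconds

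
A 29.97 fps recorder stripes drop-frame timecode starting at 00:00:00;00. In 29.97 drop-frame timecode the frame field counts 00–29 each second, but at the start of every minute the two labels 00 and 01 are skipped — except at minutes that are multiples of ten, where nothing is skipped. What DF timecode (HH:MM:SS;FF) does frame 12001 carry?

Each 10-minute DF block holds 10 × 60 × 30 − 9 × 2 = 17982 frames. 12001 ÷ 17982 → 0 full blocks, remainder 12001.
Within the partial block the first minute is 1800 frames and each further minute 1798, so 6 further minute boundaries passed. Total skipped labels = 18 × 0 + 2 × 6 = 12.
Non-drop label index = 12001 + 12 = 12013; at 30 labels/s that is 00:06:40:13, i.e. DF 00:06:40;13.

00:06:40;13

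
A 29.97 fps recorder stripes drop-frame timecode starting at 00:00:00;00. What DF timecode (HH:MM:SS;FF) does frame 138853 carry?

01:17:13;03

Ten DF minutes hold 17982 frames, so frame 138853 lies in block 7 (frames 125874–143855) with 12979 frames into that block.
The block's first minute is 1800 frames and the rest 1798 each; 12979 frames reaches minute 7, so 7 × 18 + 7 × 2 = 140 labels have been skipped so far.
Adding those back, label number 138853 + 140 = 138993 at 30 labels/s is 4633 s + 3 f = 1 h 17 min 13 s frame 3, i.e. 01:17:13;03.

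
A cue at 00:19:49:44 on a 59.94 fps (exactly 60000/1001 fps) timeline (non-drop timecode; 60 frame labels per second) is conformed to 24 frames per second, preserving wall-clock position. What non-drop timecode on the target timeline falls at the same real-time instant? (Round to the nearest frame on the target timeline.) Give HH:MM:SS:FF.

Source frame index: (0×3600 + 19×60 + 49) × 60 + 44 = 71384.
Real time: 71384 / (60000/1001) = 8931923/7500 s.
Target frame: (8931923/7500) × (24) = 17863846/625 ≈ 28582.154 → 28582.
At 24 labels/s: frame 28582 → 00:19:50:22.

00:19:50:22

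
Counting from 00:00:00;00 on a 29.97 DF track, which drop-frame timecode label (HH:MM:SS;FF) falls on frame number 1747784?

Each 10-minute DF block holds 10 × 60 × 30 − 9 × 2 = 17982 frames. 1747784 ÷ 17982 → 97 full blocks, remainder 3530.
Within the partial block the first minute is 1800 frames and each further minute 1798, so 1 further minute boundary passed. Total skipped labels = 18 × 97 + 2 × 1 = 1748.
Non-drop label index = 1747784 + 1748 = 1749532; at 30 labels/s that is 16:11:57:22, i.e. DF 16:11:57;22.

16:11:57;22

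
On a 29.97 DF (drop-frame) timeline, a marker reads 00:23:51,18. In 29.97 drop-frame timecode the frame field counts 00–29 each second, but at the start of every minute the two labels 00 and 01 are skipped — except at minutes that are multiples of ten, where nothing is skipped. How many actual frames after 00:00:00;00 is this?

Complete 10-minute blocks: 2, each 17982 frames → 35964.
Remaining 3 whole minutes in the current block: 1800 + 2 × 1798 = 5396 frames.
Within the current minute: 51 × 30 + 18 − 2 = 1546 (labels ;00/;01 skipped at this minute). Total = 35964 + 5396 + 1546 = 42906.

42906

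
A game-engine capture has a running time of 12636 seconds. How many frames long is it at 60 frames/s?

Frames = 12636 × 60 = 758160.

758160 frames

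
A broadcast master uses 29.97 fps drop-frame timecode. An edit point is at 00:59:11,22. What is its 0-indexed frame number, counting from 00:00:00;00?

106444

Complete 10-minute blocks: 5, each 17982 frames → 89910.
Remaining 9 whole minutes in the current block: 1800 + 8 × 1798 = 16184 frames.
Within the current minute: 11 × 30 + 22 − 2 = 350 (labels ;00/;01 skipped at this minute). Total = 89910 + 16184 + 350 = 106444.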